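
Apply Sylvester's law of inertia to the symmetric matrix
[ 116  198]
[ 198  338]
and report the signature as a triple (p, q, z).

Answer: (2, 0, 0)

Derivation:
step 0: pivot 116 → sign +
step 1: pivot 1/29 → sign +
signature = (2, 0, 0)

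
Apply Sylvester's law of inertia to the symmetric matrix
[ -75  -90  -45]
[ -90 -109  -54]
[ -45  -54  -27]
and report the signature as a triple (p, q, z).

Answer: (0, 2, 1)

Derivation:
step 0: pivot -75 → sign −
step 1: pivot -1 → sign −
step 2: row/col 2 already zero → sign 0
signature = (0, 2, 1)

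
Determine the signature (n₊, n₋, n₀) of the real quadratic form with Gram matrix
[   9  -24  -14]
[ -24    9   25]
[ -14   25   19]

Answer: (1, 2, 0)

Derivation:
step 0: pivot 9 → sign +
step 1: pivot -55 → sign −
step 2: pivot -2/165 → sign −
signature = (1, 2, 0)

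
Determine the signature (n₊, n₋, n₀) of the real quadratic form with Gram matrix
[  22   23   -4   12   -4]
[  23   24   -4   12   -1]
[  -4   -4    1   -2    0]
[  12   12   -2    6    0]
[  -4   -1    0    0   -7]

Answer: (3, 2, 0)

Derivation:
step 0: pivot 22 → sign +
step 1: pivot -1/22 → sign −
step 2: pivot 1 → sign +
step 3: pivot 2 → sign +
step 4: pivot -1 → sign −
signature = (3, 2, 0)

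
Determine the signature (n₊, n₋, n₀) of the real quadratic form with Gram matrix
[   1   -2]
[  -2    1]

Answer: (1, 1, 0)

Derivation:
step 0: pivot 1 → sign +
step 1: pivot -3 → sign −
signature = (1, 1, 0)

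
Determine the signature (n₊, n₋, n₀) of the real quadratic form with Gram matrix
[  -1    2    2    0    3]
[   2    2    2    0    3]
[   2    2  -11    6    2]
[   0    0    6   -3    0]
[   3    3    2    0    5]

step 0: pivot -1 → sign −
step 1: pivot 6 → sign +
step 2: pivot -13 → sign −
step 3: pivot -3/13 → sign −
step 4: pivot 3/2 → sign +
signature = (2, 3, 0)

Answer: (2, 3, 0)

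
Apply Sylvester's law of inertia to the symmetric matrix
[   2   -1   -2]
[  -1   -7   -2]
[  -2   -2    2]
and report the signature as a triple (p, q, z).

Answer: (2, 1, 0)

Derivation:
step 0: pivot 2 → sign +
step 1: pivot -15/2 → sign −
step 2: pivot 6/5 → sign +
signature = (2, 1, 0)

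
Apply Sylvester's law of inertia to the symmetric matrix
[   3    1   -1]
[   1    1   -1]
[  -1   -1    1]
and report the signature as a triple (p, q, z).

Answer: (2, 0, 1)

Derivation:
step 0: pivot 3 → sign +
step 1: pivot 2/3 → sign +
step 2: row/col 2 already zero → sign 0
signature = (2, 0, 1)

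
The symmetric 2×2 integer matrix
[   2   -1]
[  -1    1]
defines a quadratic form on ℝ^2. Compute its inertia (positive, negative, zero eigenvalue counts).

Answer: (2, 0, 0)

Derivation:
step 0: pivot 2 → sign +
step 1: pivot 1/2 → sign +
signature = (2, 0, 0)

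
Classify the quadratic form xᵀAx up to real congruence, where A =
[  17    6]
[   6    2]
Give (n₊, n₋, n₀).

Answer: (1, 1, 0)

Derivation:
step 0: pivot 17 → sign +
step 1: pivot -2/17 → sign −
signature = (1, 1, 0)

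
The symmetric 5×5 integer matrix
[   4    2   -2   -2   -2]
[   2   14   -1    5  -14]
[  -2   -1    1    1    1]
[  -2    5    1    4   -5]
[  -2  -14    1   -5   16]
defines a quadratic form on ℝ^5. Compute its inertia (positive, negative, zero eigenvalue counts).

step 0: pivot 4 → sign +
step 1: pivot 13 → sign +
step 2: pivot 3/13 → sign +
step 3: pivot 2 → sign +
step 4: row/col 4 already zero → sign 0
signature = (4, 0, 1)

Answer: (4, 0, 1)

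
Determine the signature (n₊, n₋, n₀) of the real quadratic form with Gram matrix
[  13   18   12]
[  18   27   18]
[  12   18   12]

Answer: (2, 0, 1)

Derivation:
step 0: pivot 13 → sign +
step 1: pivot 27/13 → sign +
step 2: row/col 2 already zero → sign 0
signature = (2, 0, 1)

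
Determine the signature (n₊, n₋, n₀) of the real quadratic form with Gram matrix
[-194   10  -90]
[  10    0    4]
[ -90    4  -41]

step 0: pivot -194 → sign −
step 1: pivot 50/97 → sign +
step 2: pivot -1/25 → sign −
signature = (1, 2, 0)

Answer: (1, 2, 0)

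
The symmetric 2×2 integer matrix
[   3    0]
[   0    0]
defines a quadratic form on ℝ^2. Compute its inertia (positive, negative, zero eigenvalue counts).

Answer: (1, 0, 1)

Derivation:
step 0: pivot 3 → sign +
step 1: row/col 1 already zero → sign 0
signature = (1, 0, 1)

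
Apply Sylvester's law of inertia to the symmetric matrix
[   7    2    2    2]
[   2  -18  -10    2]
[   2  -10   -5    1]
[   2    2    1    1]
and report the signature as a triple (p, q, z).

step 0: pivot 7 → sign +
step 1: pivot -130/7 → sign −
step 2: pivot 29/65 → sign +
step 3: pivot 6/29 → sign +
signature = (3, 1, 0)

Answer: (3, 1, 0)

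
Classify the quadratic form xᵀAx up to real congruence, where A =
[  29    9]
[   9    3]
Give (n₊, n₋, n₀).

step 0: pivot 29 → sign +
step 1: pivot 6/29 → sign +
signature = (2, 0, 0)

Answer: (2, 0, 0)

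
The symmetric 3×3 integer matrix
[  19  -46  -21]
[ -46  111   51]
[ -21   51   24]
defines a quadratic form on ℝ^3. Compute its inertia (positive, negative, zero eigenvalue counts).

step 0: pivot 19 → sign +
step 1: pivot -7/19 → sign −
step 2: pivot 6/7 → sign +
signature = (2, 1, 0)

Answer: (2, 1, 0)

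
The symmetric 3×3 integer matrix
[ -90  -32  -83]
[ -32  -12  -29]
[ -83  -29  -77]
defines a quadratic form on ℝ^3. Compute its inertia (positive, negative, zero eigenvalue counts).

step 0: pivot -90 → sign −
step 1: pivot -28/45 → sign −
step 2: pivot -1/28 → sign −
signature = (0, 3, 0)

Answer: (0, 3, 0)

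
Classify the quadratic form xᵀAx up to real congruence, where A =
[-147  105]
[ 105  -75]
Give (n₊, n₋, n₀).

Answer: (0, 1, 1)

Derivation:
step 0: pivot -147 → sign −
step 1: row/col 1 already zero → sign 0
signature = (0, 1, 1)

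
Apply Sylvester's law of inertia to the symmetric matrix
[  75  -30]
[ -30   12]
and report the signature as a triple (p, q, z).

Answer: (1, 0, 1)

Derivation:
step 0: pivot 75 → sign +
step 1: row/col 1 already zero → sign 0
signature = (1, 0, 1)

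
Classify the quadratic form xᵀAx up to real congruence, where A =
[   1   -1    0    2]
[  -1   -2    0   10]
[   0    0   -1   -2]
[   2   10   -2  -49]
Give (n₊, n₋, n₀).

step 0: pivot 1 → sign +
step 1: pivot -3 → sign −
step 2: pivot -1 → sign −
step 3: pivot -1 → sign −
signature = (1, 3, 0)

Answer: (1, 3, 0)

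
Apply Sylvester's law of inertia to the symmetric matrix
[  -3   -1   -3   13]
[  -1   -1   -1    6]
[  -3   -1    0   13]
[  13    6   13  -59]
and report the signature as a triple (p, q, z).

step 0: pivot -3 → sign −
step 1: pivot -2/3 → sign −
step 2: pivot 3 → sign +
step 3: pivot 3/2 → sign +
signature = (2, 2, 0)

Answer: (2, 2, 0)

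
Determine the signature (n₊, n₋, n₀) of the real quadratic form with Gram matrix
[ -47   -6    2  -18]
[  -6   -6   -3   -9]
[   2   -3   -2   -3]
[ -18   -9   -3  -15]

Answer: (1, 3, 0)

Derivation:
step 0: pivot -47 → sign −
step 1: pivot -246/47 → sign −
step 2: pivot 9/82 → sign +
step 3: pivot -1 → sign −
signature = (1, 3, 0)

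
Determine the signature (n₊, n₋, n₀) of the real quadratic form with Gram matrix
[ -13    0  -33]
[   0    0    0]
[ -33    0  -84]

Answer: (0, 2, 1)

Derivation:
step 0: pivot -13 → sign −
step 1: pivot -3/13 → sign −
step 2: row/col 2 already zero → sign 0
signature = (0, 2, 1)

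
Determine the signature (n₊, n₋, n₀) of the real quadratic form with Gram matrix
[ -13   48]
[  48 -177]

step 0: pivot -13 → sign −
step 1: pivot 3/13 → sign +
signature = (1, 1, 0)

Answer: (1, 1, 0)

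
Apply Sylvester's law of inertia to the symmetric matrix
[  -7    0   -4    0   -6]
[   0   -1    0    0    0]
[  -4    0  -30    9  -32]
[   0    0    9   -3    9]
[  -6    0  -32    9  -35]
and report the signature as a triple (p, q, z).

step 0: pivot -7 → sign −
step 1: pivot -1 → sign −
step 2: pivot -194/7 → sign −
step 3: pivot -15/194 → sign −
step 4: pivot 3/5 → sign +
signature = (1, 4, 0)

Answer: (1, 4, 0)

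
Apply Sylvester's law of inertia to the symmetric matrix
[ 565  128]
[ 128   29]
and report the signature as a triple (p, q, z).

step 0: pivot 565 → sign +
step 1: pivot 1/565 → sign +
signature = (2, 0, 0)

Answer: (2, 0, 0)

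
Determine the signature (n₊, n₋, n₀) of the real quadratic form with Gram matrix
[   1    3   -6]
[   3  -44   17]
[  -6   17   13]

step 0: pivot 1 → sign +
step 1: pivot -53 → sign −
step 2: pivot 6/53 → sign +
signature = (2, 1, 0)

Answer: (2, 1, 0)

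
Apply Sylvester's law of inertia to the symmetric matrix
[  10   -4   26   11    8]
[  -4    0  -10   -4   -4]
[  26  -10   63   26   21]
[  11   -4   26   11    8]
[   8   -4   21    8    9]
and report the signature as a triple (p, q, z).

step 0: pivot 10 → sign +
step 1: pivot -8/5 → sign −
step 2: pivot -9/2 → sign −
step 3: pivot 7/18 → sign +
step 4: pivot 3/7 → sign +
signature = (3, 2, 0)

Answer: (3, 2, 0)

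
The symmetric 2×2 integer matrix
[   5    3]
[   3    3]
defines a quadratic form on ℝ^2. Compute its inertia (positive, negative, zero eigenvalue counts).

Answer: (2, 0, 0)

Derivation:
step 0: pivot 5 → sign +
step 1: pivot 6/5 → sign +
signature = (2, 0, 0)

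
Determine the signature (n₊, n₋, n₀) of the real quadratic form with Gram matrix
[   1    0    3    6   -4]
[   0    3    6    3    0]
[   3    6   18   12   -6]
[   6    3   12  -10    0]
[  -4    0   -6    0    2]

step 0: pivot 1 → sign +
step 1: pivot 3 → sign +
step 2: pivot -3 → sign −
step 3: pivot -1 → sign −
step 4: pivot -2 → sign −
signature = (2, 3, 0)

Answer: (2, 3, 0)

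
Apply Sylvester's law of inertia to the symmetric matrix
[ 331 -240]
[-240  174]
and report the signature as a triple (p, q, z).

step 0: pivot 331 → sign +
step 1: pivot -6/331 → sign −
signature = (1, 1, 0)

Answer: (1, 1, 0)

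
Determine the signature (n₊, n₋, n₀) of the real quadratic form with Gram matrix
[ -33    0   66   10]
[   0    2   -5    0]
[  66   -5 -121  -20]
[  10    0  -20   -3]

Answer: (2, 2, 0)

Derivation:
step 0: pivot -33 → sign −
step 1: pivot 2 → sign +
step 2: pivot -3/2 → sign −
step 3: pivot 1/33 → sign +
signature = (2, 2, 0)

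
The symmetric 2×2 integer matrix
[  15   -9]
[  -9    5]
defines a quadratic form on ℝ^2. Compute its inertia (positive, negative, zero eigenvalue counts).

step 0: pivot 15 → sign +
step 1: pivot -2/5 → sign −
signature = (1, 1, 0)

Answer: (1, 1, 0)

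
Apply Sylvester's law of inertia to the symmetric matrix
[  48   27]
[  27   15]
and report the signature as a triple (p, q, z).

step 0: pivot 48 → sign +
step 1: pivot -3/16 → sign −
signature = (1, 1, 0)

Answer: (1, 1, 0)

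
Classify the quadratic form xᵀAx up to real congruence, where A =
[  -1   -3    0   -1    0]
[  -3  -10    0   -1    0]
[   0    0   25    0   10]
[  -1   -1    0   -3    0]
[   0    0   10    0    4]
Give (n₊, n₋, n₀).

Answer: (2, 2, 1)

Derivation:
step 0: pivot -1 → sign −
step 1: pivot -1 → sign −
step 2: pivot 25 → sign +
step 3: pivot 2 → sign +
step 4: row/col 4 already zero → sign 0
signature = (2, 2, 1)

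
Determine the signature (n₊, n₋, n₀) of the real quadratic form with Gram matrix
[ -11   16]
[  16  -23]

step 0: pivot -11 → sign −
step 1: pivot 3/11 → sign +
signature = (1, 1, 0)

Answer: (1, 1, 0)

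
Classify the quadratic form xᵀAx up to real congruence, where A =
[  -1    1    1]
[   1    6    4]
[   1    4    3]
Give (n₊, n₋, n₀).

Answer: (2, 1, 0)

Derivation:
step 0: pivot -1 → sign −
step 1: pivot 7 → sign +
step 2: pivot 3/7 → sign +
signature = (2, 1, 0)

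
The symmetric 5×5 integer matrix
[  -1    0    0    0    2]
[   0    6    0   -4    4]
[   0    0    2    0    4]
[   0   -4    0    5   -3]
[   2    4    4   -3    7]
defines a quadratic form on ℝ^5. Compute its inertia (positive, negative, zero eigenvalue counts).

step 0: pivot -1 → sign −
step 1: pivot 6 → sign +
step 2: pivot 2 → sign +
step 3: pivot 7/3 → sign +
step 4: pivot 2/7 → sign +
signature = (4, 1, 0)

Answer: (4, 1, 0)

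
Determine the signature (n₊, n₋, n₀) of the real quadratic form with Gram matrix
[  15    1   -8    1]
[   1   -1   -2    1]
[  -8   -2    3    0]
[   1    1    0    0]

Answer: (2, 1, 1)

Derivation:
step 0: pivot 15 → sign +
step 1: pivot -16/15 → sign −
step 2: pivot 3/4 → sign +
step 3: row/col 3 already zero → sign 0
signature = (2, 1, 1)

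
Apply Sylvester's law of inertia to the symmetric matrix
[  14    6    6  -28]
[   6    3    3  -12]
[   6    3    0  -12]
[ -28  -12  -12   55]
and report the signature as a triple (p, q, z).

Answer: (2, 2, 0)

Derivation:
step 0: pivot 14 → sign +
step 1: pivot 3/7 → sign +
step 2: pivot -3 → sign −
step 3: pivot -1 → sign −
signature = (2, 2, 0)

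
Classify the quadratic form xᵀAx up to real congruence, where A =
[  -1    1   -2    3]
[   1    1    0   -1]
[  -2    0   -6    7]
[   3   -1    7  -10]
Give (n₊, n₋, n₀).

Answer: (1, 3, 0)

Derivation:
step 0: pivot -1 → sign −
step 1: pivot 2 → sign +
step 2: pivot -4 → sign −
step 3: pivot -3/4 → sign −
signature = (1, 3, 0)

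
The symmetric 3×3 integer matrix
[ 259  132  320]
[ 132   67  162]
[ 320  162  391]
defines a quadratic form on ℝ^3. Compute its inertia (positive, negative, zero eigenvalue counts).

Answer: (1, 2, 0)

Derivation:
step 0: pivot 259 → sign +
step 1: pivot -71/259 → sign −
step 2: pivot -3/71 → sign −
signature = (1, 2, 0)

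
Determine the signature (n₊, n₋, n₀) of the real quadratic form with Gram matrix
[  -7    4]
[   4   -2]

step 0: pivot -7 → sign −
step 1: pivot 2/7 → sign +
signature = (1, 1, 0)

Answer: (1, 1, 0)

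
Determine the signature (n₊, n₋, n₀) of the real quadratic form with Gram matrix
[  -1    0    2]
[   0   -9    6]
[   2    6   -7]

step 0: pivot -1 → sign −
step 1: pivot -9 → sign −
step 2: pivot 1 → sign +
signature = (1, 2, 0)

Answer: (1, 2, 0)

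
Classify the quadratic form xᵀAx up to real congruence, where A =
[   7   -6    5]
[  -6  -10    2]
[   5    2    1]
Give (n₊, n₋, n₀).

step 0: pivot 7 → sign +
step 1: pivot -106/7 → sign −
step 2: pivot 2/53 → sign +
signature = (2, 1, 0)

Answer: (2, 1, 0)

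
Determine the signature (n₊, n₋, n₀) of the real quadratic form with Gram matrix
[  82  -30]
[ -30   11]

Answer: (2, 0, 0)

Derivation:
step 0: pivot 82 → sign +
step 1: pivot 1/41 → sign +
signature = (2, 0, 0)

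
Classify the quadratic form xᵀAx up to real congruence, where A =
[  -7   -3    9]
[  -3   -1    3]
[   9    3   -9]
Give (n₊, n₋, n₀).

step 0: pivot -7 → sign −
step 1: pivot 2/7 → sign +
step 2: row/col 2 already zero → sign 0
signature = (1, 1, 1)

Answer: (1, 1, 1)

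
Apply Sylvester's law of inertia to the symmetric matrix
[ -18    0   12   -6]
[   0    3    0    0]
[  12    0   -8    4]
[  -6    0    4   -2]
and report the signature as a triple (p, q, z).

step 0: pivot -18 → sign −
step 1: pivot 3 → sign +
step 2: row/col 2 already zero → sign 0
step 3: row/col 3 already zero → sign 0
signature = (1, 1, 2)

Answer: (1, 1, 2)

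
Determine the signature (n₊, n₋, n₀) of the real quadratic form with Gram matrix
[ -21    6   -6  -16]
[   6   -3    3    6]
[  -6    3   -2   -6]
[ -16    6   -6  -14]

step 0: pivot -21 → sign −
step 1: pivot -9/7 → sign −
step 2: pivot 1 → sign +
step 3: pivot -2/9 → sign −
signature = (1, 3, 0)

Answer: (1, 3, 0)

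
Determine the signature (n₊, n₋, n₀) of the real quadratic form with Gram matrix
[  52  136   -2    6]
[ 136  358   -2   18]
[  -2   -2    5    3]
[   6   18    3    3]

Answer: (3, 0, 1)

Derivation:
step 0: pivot 52 → sign +
step 1: pivot 30/13 → sign +
step 2: pivot 2/5 → sign +
step 3: row/col 3 already zero → sign 0
signature = (3, 0, 1)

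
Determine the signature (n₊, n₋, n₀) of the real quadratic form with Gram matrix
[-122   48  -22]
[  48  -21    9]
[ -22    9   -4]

step 0: pivot -122 → sign −
step 1: pivot -129/61 → sign −
step 2: pivot 1/43 → sign +
signature = (1, 2, 0)

Answer: (1, 2, 0)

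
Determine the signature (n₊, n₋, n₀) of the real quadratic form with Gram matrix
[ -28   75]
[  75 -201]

Answer: (0, 2, 0)

Derivation:
step 0: pivot -28 → sign −
step 1: pivot -3/28 → sign −
signature = (0, 2, 0)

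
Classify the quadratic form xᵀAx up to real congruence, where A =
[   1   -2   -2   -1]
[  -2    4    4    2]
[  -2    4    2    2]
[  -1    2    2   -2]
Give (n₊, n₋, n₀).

Answer: (1, 2, 1)

Derivation:
step 0: pivot 1 → sign +
step 1: pivot -2 → sign −
step 2: pivot -3 → sign −
step 3: row/col 3 already zero → sign 0
signature = (1, 2, 1)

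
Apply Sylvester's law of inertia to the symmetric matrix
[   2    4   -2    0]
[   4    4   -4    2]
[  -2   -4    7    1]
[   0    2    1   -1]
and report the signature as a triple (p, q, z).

Answer: (2, 2, 0)

Derivation:
step 0: pivot 2 → sign +
step 1: pivot -4 → sign −
step 2: pivot 5 → sign +
step 3: pivot -1/5 → sign −
signature = (2, 2, 0)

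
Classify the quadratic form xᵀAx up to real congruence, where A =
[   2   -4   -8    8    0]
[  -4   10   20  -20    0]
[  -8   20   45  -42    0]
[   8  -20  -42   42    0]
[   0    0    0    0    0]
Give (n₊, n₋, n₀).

step 0: pivot 2 → sign +
step 1: pivot 2 → sign +
step 2: pivot 5 → sign +
step 3: pivot 6/5 → sign +
step 4: row/col 4 already zero → sign 0
signature = (4, 0, 1)

Answer: (4, 0, 1)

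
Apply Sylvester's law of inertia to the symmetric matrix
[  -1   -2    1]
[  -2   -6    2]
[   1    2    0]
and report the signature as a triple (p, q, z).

step 0: pivot -1 → sign −
step 1: pivot -2 → sign −
step 2: pivot 1 → sign +
signature = (1, 2, 0)

Answer: (1, 2, 0)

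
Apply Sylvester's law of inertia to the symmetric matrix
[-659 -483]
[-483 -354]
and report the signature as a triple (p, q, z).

Answer: (1, 1, 0)

Derivation:
step 0: pivot -659 → sign −
step 1: pivot 3/659 → sign +
signature = (1, 1, 0)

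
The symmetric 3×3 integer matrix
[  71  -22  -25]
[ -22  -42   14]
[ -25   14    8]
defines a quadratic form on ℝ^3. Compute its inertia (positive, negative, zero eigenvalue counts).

step 0: pivot 71 → sign +
step 1: pivot -3466/71 → sign −
step 2: pivot -3/1733 → sign −
signature = (1, 2, 0)

Answer: (1, 2, 0)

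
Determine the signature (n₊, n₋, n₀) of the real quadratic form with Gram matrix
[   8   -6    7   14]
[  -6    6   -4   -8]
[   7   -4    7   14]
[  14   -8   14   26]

step 0: pivot 8 → sign +
step 1: pivot 3/2 → sign +
step 2: pivot -1/6 → sign −
step 3: pivot -2 → sign −
signature = (2, 2, 0)

Answer: (2, 2, 0)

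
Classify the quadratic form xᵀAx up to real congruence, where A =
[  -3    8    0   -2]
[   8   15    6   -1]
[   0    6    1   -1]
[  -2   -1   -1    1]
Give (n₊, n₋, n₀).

Answer: (3, 1, 0)

Derivation:
step 0: pivot -3 → sign −
step 1: pivot 109/3 → sign +
step 2: pivot 1/109 → sign +
step 3: pivot 1 → sign +
signature = (3, 1, 0)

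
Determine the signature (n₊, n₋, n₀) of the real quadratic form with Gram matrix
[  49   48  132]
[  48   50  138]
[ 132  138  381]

Answer: (3, 0, 0)

Derivation:
step 0: pivot 49 → sign +
step 1: pivot 146/49 → sign +
step 2: pivot 3/73 → sign +
signature = (3, 0, 0)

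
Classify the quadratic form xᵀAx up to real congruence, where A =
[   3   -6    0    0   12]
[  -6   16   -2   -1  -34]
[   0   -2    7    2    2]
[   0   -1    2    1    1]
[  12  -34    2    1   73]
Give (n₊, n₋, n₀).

Answer: (4, 1, 0)

Derivation:
step 0: pivot 3 → sign +
step 1: pivot 4 → sign +
step 2: pivot 6 → sign +
step 3: pivot 3/8 → sign +
step 4: pivot -3 → sign −
signature = (4, 1, 0)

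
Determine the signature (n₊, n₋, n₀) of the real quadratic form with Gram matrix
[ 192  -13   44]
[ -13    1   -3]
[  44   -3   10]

step 0: pivot 192 → sign +
step 1: pivot 23/192 → sign +
step 2: pivot -2/23 → sign −
signature = (2, 1, 0)

Answer: (2, 1, 0)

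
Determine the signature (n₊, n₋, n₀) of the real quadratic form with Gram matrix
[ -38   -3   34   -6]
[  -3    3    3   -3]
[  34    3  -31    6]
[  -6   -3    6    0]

Answer: (2, 2, 0)

Derivation:
step 0: pivot -38 → sign −
step 1: pivot 123/38 → sign +
step 2: pivot -25/41 → sign −
step 3: pivot 6/25 → sign +
signature = (2, 2, 0)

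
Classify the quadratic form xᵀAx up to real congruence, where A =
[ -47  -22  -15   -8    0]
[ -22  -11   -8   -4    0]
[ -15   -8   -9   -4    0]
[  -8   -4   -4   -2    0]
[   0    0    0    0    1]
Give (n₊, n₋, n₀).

Answer: (1, 4, 0)

Derivation:
step 0: pivot -47 → sign −
step 1: pivot -33/47 → sign −
step 2: pivot -94/33 → sign −
step 3: pivot -6/47 → sign −
step 4: pivot 1 → sign +
signature = (1, 4, 0)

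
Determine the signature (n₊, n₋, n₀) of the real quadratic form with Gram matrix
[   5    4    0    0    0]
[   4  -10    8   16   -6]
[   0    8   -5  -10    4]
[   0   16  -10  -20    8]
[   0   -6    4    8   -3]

step 0: pivot 5 → sign +
step 1: pivot -66/5 → sign −
step 2: pivot -5/33 → sign −
step 3: pivot 3/5 → sign +
step 4: row/col 4 already zero → sign 0
signature = (2, 2, 1)

Answer: (2, 2, 1)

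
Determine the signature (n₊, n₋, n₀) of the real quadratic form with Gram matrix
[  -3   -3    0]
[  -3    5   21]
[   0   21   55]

Answer: (1, 2, 0)

Derivation:
step 0: pivot -3 → sign −
step 1: pivot 8 → sign +
step 2: pivot -1/8 → sign −
signature = (1, 2, 0)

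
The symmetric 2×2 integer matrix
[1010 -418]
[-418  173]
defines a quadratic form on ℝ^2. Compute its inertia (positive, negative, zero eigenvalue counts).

step 0: pivot 1010 → sign +
step 1: pivot 3/505 → sign +
signature = (2, 0, 0)

Answer: (2, 0, 0)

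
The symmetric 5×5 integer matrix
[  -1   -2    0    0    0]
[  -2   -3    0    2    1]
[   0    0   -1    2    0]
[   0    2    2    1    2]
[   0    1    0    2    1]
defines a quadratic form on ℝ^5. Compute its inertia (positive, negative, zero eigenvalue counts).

step 0: pivot -1 → sign −
step 1: pivot 1 → sign +
step 2: pivot -1 → sign −
step 3: pivot 1 → sign +
step 4: row/col 4 already zero → sign 0
signature = (2, 2, 1)

Answer: (2, 2, 1)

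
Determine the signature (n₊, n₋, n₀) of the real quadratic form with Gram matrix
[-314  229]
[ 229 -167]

step 0: pivot -314 → sign −
step 1: pivot 3/314 → sign +
signature = (1, 1, 0)

Answer: (1, 1, 0)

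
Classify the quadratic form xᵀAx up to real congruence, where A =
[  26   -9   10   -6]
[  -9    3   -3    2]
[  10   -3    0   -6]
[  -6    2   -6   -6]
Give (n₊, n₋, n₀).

Answer: (2, 2, 0)

Derivation:
step 0: pivot 26 → sign +
step 1: pivot -3/26 → sign −
step 2: pivot -2 → sign −
step 3: pivot 2/3 → sign +
signature = (2, 2, 0)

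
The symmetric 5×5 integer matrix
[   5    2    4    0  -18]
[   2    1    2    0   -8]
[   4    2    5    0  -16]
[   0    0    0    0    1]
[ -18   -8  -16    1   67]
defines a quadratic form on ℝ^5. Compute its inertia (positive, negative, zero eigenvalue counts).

step 0: pivot 5 → sign +
step 1: pivot 1/5 → sign +
step 2: pivot 1 → sign +
step 3: pivot -1 → sign −
step 4: pivot 1 → sign +
signature = (4, 1, 0)

Answer: (4, 1, 0)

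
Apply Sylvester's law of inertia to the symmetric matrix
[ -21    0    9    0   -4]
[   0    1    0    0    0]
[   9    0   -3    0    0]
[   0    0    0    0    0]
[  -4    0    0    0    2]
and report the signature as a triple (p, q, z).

Answer: (2, 2, 1)

Derivation:
step 0: pivot -21 → sign −
step 1: pivot 1 → sign +
step 2: pivot 6/7 → sign +
step 3: pivot -2/3 → sign −
step 4: row/col 4 already zero → sign 0
signature = (2, 2, 1)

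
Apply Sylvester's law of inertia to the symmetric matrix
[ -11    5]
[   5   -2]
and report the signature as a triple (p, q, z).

Answer: (1, 1, 0)

Derivation:
step 0: pivot -11 → sign −
step 1: pivot 3/11 → sign +
signature = (1, 1, 0)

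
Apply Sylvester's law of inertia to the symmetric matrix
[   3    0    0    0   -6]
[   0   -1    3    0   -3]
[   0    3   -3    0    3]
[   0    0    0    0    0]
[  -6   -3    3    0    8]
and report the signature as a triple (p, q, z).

step 0: pivot 3 → sign +
step 1: pivot -1 → sign −
step 2: pivot 6 → sign +
step 3: pivot -1 → sign −
step 4: row/col 4 already zero → sign 0
signature = (2, 2, 1)

Answer: (2, 2, 1)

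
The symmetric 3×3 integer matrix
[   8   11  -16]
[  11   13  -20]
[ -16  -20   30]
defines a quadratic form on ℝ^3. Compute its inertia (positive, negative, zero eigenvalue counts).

Answer: (1, 2, 0)

Derivation:
step 0: pivot 8 → sign +
step 1: pivot -17/8 → sign −
step 2: pivot -2/17 → sign −
signature = (1, 2, 0)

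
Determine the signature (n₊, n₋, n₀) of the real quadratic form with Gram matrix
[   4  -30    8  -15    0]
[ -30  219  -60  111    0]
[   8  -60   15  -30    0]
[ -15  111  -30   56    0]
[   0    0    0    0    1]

Answer: (3, 2, 0)

Derivation:
step 0: pivot 4 → sign +
step 1: pivot -6 → sign −
step 2: pivot -1 → sign −
step 3: pivot 1/8 → sign +
step 4: pivot 1 → sign +
signature = (3, 2, 0)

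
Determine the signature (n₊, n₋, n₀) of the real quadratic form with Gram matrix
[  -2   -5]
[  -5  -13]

Answer: (0, 2, 0)

Derivation:
step 0: pivot -2 → sign −
step 1: pivot -1/2 → sign −
signature = (0, 2, 0)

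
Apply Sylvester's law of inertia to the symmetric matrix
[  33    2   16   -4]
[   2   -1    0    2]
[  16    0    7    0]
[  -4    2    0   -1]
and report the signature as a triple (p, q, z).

step 0: pivot 33 → sign +
step 1: pivot -37/33 → sign −
step 2: pivot 3/37 → sign +
step 3: pivot 3 → sign +
signature = (3, 1, 0)

Answer: (3, 1, 0)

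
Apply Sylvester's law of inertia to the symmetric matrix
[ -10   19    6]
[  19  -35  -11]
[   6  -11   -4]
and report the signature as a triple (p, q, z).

Answer: (1, 2, 0)

Derivation:
step 0: pivot -10 → sign −
step 1: pivot 11/10 → sign +
step 2: pivot -6/11 → sign −
signature = (1, 2, 0)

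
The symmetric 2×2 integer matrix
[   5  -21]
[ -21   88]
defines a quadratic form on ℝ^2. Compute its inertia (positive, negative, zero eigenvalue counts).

step 0: pivot 5 → sign +
step 1: pivot -1/5 → sign −
signature = (1, 1, 0)

Answer: (1, 1, 0)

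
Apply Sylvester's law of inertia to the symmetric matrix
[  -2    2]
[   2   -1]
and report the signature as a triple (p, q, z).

Answer: (1, 1, 0)

Derivation:
step 0: pivot -2 → sign −
step 1: pivot 1 → sign +
signature = (1, 1, 0)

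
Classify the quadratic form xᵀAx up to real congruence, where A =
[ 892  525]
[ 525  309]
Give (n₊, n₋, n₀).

step 0: pivot 892 → sign +
step 1: pivot 3/892 → sign +
signature = (2, 0, 0)

Answer: (2, 0, 0)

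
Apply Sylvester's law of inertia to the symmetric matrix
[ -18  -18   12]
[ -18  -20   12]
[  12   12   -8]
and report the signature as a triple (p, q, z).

step 0: pivot -18 → sign −
step 1: pivot -2 → sign −
step 2: row/col 2 already zero → sign 0
signature = (0, 2, 1)

Answer: (0, 2, 1)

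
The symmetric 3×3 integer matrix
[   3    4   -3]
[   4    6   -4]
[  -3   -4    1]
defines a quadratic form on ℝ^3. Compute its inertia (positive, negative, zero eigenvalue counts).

Answer: (2, 1, 0)

Derivation:
step 0: pivot 3 → sign +
step 1: pivot 2/3 → sign +
step 2: pivot -2 → sign −
signature = (2, 1, 0)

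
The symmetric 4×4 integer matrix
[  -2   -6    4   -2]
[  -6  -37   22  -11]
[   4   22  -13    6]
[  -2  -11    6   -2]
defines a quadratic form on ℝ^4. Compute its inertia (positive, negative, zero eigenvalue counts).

step 0: pivot -2 → sign −
step 1: pivot -19 → sign −
step 2: pivot 5/19 → sign +
step 3: pivot -1/5 → sign −
signature = (1, 3, 0)

Answer: (1, 3, 0)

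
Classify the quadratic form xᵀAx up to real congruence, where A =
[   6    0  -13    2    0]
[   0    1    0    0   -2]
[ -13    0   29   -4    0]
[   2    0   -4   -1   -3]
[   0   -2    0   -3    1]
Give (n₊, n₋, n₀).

step 0: pivot 6 → sign +
step 1: pivot 1 → sign +
step 2: pivot 5/6 → sign +
step 3: pivot -9/5 → sign −
step 4: pivot 2 → sign +
signature = (4, 1, 0)

Answer: (4, 1, 0)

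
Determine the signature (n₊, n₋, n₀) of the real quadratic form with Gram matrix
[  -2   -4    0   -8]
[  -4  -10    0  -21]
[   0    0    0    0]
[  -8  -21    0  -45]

Answer: (0, 3, 1)

Derivation:
step 0: pivot -2 → sign −
step 1: pivot -2 → sign −
step 2: pivot -1/2 → sign −
step 3: row/col 3 already zero → sign 0
signature = (0, 3, 1)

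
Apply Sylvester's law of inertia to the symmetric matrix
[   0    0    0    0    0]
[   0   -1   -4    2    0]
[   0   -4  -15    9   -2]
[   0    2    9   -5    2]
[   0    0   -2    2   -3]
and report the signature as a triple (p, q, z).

Answer: (2, 2, 1)

Derivation:
step 0: pivot -1 → sign −
step 1: pivot 1 → sign +
step 2: pivot -2 → sign −
step 3: pivot 1 → sign +
step 4: row/col 4 already zero → sign 0
signature = (2, 2, 1)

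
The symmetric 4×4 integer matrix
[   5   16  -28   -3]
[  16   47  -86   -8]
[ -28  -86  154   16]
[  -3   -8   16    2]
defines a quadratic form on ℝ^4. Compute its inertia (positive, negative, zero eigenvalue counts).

Answer: (2, 2, 0)

Derivation:
step 0: pivot 5 → sign +
step 1: pivot -21/5 → sign −
step 2: pivot 2/7 → sign +
step 3: pivot -1/3 → sign −
signature = (2, 2, 0)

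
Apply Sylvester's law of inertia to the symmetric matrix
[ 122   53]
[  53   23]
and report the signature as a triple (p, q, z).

Answer: (1, 1, 0)

Derivation:
step 0: pivot 122 → sign +
step 1: pivot -3/122 → sign −
signature = (1, 1, 0)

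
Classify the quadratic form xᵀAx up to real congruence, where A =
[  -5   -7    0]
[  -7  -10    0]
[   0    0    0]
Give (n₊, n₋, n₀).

Answer: (0, 2, 1)

Derivation:
step 0: pivot -5 → sign −
step 1: pivot -1/5 → sign −
step 2: row/col 2 already zero → sign 0
signature = (0, 2, 1)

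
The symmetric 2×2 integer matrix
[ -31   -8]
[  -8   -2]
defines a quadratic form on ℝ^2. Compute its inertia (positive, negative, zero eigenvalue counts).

Answer: (1, 1, 0)

Derivation:
step 0: pivot -31 → sign −
step 1: pivot 2/31 → sign +
signature = (1, 1, 0)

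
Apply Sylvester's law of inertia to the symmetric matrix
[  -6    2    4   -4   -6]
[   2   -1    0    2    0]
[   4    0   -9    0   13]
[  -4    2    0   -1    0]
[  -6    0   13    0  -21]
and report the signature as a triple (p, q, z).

step 0: pivot -6 → sign −
step 1: pivot -1/3 → sign −
step 2: pivot -1 → sign −
step 3: pivot 3 → sign +
step 4: pivot -2 → sign −
signature = (1, 4, 0)

Answer: (1, 4, 0)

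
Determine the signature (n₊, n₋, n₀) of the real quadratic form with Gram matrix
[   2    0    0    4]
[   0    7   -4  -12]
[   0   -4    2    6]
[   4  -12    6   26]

Answer: (2, 1, 1)

Derivation:
step 0: pivot 2 → sign +
step 1: pivot 7 → sign +
step 2: pivot -2/7 → sign −
step 3: row/col 3 already zero → sign 0
signature = (2, 1, 1)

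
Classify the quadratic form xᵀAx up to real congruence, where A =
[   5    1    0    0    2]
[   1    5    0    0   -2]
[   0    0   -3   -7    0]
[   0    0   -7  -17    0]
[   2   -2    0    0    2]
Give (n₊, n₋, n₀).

step 0: pivot 5 → sign +
step 1: pivot 24/5 → sign +
step 2: pivot -3 → sign −
step 3: pivot -2/3 → sign −
step 4: row/col 4 already zero → sign 0
signature = (2, 2, 1)

Answer: (2, 2, 1)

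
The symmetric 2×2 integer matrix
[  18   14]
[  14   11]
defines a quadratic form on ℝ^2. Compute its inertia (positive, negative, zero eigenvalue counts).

Answer: (2, 0, 0)

Derivation:
step 0: pivot 18 → sign +
step 1: pivot 1/9 → sign +
signature = (2, 0, 0)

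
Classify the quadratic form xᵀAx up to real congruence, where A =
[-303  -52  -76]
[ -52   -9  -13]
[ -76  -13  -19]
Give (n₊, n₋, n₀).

Answer: (1, 2, 0)

Derivation:
step 0: pivot -303 → sign −
step 1: pivot -23/303 → sign −
step 2: pivot 2/23 → sign +
signature = (1, 2, 0)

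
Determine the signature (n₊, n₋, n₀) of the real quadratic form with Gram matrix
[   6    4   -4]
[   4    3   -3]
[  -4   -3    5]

step 0: pivot 6 → sign +
step 1: pivot 1/3 → sign +
step 2: pivot 2 → sign +
signature = (3, 0, 0)

Answer: (3, 0, 0)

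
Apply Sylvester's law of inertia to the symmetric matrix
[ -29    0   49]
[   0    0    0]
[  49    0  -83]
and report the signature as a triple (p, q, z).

Answer: (0, 2, 1)

Derivation:
step 0: pivot -29 → sign −
step 1: pivot -6/29 → sign −
step 2: row/col 2 already zero → sign 0
signature = (0, 2, 1)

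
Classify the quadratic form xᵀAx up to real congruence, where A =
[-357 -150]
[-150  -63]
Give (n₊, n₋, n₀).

Answer: (1, 1, 0)

Derivation:
step 0: pivot -357 → sign −
step 1: pivot 3/119 → sign +
signature = (1, 1, 0)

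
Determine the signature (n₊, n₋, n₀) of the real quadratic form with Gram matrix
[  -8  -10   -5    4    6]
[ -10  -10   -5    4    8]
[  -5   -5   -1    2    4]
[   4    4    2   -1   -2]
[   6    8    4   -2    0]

step 0: pivot -8 → sign −
step 1: pivot 5/2 → sign +
step 2: pivot 3/2 → sign +
step 3: pivot 3/5 → sign +
step 4: pivot 2 → sign +
signature = (4, 1, 0)

Answer: (4, 1, 0)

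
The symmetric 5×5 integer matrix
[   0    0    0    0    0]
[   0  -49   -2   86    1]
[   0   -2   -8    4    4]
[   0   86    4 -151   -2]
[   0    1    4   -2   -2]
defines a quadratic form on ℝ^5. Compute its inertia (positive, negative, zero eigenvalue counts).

Answer: (0, 3, 2)

Derivation:
step 0: pivot -49 → sign −
step 1: pivot -388/49 → sign −
step 2: pivot -3/97 → sign −
step 3: row/col 3 already zero → sign 0
step 4: row/col 4 already zero → sign 0
signature = (0, 3, 2)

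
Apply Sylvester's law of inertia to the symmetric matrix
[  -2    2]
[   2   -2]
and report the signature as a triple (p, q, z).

step 0: pivot -2 → sign −
step 1: row/col 1 already zero → sign 0
signature = (0, 1, 1)

Answer: (0, 1, 1)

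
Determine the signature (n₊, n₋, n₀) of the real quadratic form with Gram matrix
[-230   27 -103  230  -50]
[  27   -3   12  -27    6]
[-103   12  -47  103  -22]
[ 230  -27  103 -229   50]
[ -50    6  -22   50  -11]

Answer: (2, 2, 1)

Derivation:
step 0: pivot -230 → sign −
step 1: pivot 39/230 → sign +
step 2: pivot -12/13 → sign −
step 3: pivot 1 → sign +
step 4: row/col 4 already zero → sign 0
signature = (2, 2, 1)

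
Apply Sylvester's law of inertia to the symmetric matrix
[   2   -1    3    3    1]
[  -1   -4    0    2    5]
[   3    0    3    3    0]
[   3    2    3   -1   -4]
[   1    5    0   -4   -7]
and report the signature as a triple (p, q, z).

step 0: pivot 2 → sign +
step 1: pivot -9/2 → sign −
step 2: pivot -1 → sign −
step 3: pivot -8/3 → sign −
step 4: row/col 4 already zero → sign 0
signature = (1, 3, 1)

Answer: (1, 3, 1)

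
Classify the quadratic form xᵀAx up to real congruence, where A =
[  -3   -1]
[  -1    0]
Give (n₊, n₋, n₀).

step 0: pivot -3 → sign −
step 1: pivot 1/3 → sign +
signature = (1, 1, 0)

Answer: (1, 1, 0)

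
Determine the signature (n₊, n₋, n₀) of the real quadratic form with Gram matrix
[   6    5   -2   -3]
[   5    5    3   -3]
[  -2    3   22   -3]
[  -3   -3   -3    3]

step 0: pivot 6 → sign +
step 1: pivot 5/6 → sign +
step 2: pivot -24/5 → sign −
step 3: pivot 3/2 → sign +
signature = (3, 1, 0)

Answer: (3, 1, 0)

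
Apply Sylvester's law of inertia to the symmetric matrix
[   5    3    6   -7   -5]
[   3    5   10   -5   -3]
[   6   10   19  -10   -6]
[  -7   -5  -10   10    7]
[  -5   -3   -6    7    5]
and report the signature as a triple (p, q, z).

Answer: (2, 1, 2)

Derivation:
step 0: pivot 5 → sign +
step 1: pivot 16/5 → sign +
step 2: pivot -1 → sign −
step 3: row/col 3 already zero → sign 0
step 4: row/col 4 already zero → sign 0
signature = (2, 1, 2)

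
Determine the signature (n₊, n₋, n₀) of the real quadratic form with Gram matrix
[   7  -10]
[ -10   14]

step 0: pivot 7 → sign +
step 1: pivot -2/7 → sign −
signature = (1, 1, 0)

Answer: (1, 1, 0)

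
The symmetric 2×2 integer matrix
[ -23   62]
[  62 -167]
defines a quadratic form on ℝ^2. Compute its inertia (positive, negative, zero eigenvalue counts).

step 0: pivot -23 → sign −
step 1: pivot 3/23 → sign +
signature = (1, 1, 0)

Answer: (1, 1, 0)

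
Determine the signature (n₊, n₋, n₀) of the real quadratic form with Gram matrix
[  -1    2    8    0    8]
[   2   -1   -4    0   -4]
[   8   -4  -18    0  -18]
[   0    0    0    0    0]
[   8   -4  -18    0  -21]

Answer: (1, 3, 1)

Derivation:
step 0: pivot -1 → sign −
step 1: pivot 3 → sign +
step 2: pivot -2 → sign −
step 3: pivot -3 → sign −
step 4: row/col 4 already zero → sign 0
signature = (1, 3, 1)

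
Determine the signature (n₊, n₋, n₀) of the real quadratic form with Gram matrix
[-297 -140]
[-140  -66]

Answer: (0, 2, 0)

Derivation:
step 0: pivot -297 → sign −
step 1: pivot -2/297 → sign −
signature = (0, 2, 0)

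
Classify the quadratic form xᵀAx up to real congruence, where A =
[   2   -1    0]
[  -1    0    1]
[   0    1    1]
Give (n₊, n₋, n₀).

step 0: pivot 2 → sign +
step 1: pivot -1/2 → sign −
step 2: pivot 3 → sign +
signature = (2, 1, 0)

Answer: (2, 1, 0)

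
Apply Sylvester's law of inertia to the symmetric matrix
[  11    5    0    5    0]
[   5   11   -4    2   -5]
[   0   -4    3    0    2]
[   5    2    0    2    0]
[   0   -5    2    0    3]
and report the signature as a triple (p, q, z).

step 0: pivot 11 → sign +
step 1: pivot 96/11 → sign +
step 2: pivot 7/6 → sign +
step 3: pivot -33/112 → sign −
step 4: pivot 2/11 → sign +
signature = (4, 1, 0)

Answer: (4, 1, 0)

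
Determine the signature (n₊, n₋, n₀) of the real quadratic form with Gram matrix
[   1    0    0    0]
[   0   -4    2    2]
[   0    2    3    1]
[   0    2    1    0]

step 0: pivot 1 → sign +
step 1: pivot -4 → sign −
step 2: pivot 4 → sign +
step 3: row/col 3 already zero → sign 0
signature = (2, 1, 1)

Answer: (2, 1, 1)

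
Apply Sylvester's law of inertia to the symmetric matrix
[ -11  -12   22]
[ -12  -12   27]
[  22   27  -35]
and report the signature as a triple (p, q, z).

step 0: pivot -11 → sign −
step 1: pivot 12/11 → sign +
step 2: pivot 3/4 → sign +
signature = (2, 1, 0)

Answer: (2, 1, 0)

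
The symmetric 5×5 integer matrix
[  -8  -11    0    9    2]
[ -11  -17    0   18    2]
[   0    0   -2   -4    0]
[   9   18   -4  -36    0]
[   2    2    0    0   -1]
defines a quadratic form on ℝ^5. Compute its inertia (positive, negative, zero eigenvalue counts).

Answer: (0, 5, 0)

Derivation:
step 0: pivot -8 → sign −
step 1: pivot -15/8 → sign −
step 2: pivot -2 → sign −
step 3: pivot -1 → sign −
step 4: pivot -1/5 → sign −
signature = (0, 5, 0)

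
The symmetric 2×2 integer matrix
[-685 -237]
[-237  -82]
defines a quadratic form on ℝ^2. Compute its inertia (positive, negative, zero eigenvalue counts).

Answer: (0, 2, 0)

Derivation:
step 0: pivot -685 → sign −
step 1: pivot -1/685 → sign −
signature = (0, 2, 0)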